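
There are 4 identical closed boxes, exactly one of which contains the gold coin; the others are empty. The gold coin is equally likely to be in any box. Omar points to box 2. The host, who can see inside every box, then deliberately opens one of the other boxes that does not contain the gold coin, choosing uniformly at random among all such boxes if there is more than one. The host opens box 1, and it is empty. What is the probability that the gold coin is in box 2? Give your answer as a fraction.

1/4

Apply Bayes' rule, conditioning on where the gold coin actually is.
If it is in box 1 (prior 1/4): the host opened box 1, so this case is ruled out; weight (1/4)·0 = 0.
If it is in box 2 (prior 1/4): the host has 3 equally likely choices, so probability 1/3; weight (1/4)·(1/3) = 1/12.
If it is in either of boxes 3 and 4 (prior 1/4 each): the host has 2 equally likely choices, so probability 1/2; weight (1/4)·(1/2) = 1/8 each.
The weights sum to 1/3.
So P(the gold coin in box 2 | the host opened box 1) = (1/12) / (1/3) = 1/4.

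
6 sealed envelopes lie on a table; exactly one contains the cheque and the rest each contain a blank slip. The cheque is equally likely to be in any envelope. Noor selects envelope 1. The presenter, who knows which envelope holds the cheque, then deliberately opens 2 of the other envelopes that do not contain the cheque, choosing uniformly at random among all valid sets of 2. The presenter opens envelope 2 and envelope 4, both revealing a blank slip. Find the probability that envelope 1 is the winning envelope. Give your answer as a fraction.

Condition on the true location of the cheque.
If it is in envelope 1 (prior 1/6): the presenter has 10 equally likely choices, so probability 1/10; weight (1/6)·(1/10) = 1/60.
If it is in either of envelopes 2 and 4 (prior 1/6 each): that envelope was opened and seen not to hold the prize — ruled out; weight (1/6)·0 = 0 each.
If it is in any of envelopes 3, 5, and 6 (prior 1/6 each): the presenter has 6 equally likely choices, so probability 1/6; weight (1/6)·(1/6) = 1/36 each.
The weights sum to 1/10.
So P(the cheque in envelope 1 | the presenter opened envelope 2 and envelope 4) = (1/60) / (1/10) = 1/6.

1/6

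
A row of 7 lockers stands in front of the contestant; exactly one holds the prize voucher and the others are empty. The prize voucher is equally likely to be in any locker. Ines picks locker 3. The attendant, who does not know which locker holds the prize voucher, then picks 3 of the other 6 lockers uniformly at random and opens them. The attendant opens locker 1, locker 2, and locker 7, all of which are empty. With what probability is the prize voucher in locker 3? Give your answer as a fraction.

1/4

Because the attendant chose which lockers to open without knowing where the prize voucher is, the choice is independent of the prize location. Learning that none of the 3 opened lockers holds the prize voucher simply rules out those 3 locations and leaves the remaining 4 lockers still equally likely by symmetry.
So P(the prize voucher in locker 3) = 1/4.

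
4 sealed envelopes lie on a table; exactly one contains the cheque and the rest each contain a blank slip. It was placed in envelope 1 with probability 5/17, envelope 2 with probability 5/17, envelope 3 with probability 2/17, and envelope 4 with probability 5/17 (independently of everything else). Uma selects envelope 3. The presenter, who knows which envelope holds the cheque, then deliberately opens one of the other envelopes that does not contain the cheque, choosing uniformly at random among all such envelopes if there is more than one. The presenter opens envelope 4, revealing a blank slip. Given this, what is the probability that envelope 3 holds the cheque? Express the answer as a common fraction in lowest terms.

2/17

Apply Bayes' rule, conditioning on where the cheque actually is.
If it is in either of envelopes 1 and 2 (prior 5/17 each): the presenter has 2 equally likely choices, so probability 1/2; weight (5/17)·(1/2) = 5/34 each.
If it is in envelope 3 (prior 2/17): the presenter has 3 equally likely choices, so probability 1/3; weight (2/17)·(1/3) = 2/51.
If it is in envelope 4 (prior 5/17): the presenter opened envelope 4, so this case is ruled out; weight (5/17)·0 = 0.
The weights sum to 1/3.
So P(the cheque in envelope 3 | the presenter opened envelope 4) = (2/51) / (1/3) = 2/17.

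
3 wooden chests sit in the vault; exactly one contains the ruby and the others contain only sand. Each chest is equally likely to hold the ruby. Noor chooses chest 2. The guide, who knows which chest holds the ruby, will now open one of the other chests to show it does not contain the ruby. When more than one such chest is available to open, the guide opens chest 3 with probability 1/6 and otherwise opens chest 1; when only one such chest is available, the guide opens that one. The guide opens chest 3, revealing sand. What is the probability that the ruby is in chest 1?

6/7

Consider each possible location of the ruby in turn.
If it is in chest 1 (prior 1/3): only chest 3 is available, probability 1; weight (1/3)·1 = 1/3.
If it is in chest 2 (prior 1/3): chest 3 is available, opened with probability 1/6; weight (1/3)·(1/6) = 1/18.
If it is in chest 3 (prior 1/3): the guide opened chest 3, so this case is ruled out; weight (1/3)·0 = 0.
The weights sum to 7/18.
So P(the ruby in chest 1 | the guide opened chest 3) = (1/3) / (7/18) = 6/7.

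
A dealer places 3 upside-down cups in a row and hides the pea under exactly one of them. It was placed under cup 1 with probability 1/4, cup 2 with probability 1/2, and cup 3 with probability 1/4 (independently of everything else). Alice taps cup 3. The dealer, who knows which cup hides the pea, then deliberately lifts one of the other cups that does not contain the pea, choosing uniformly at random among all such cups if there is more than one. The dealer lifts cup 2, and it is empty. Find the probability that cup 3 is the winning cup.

Condition on the true location of the pea.
If it is under cup 1 (prior 1/4): the dealer has no choice, probability 1; weight (1/4)·1 = 1/4.
If it is under cup 2 (prior 1/2): the dealer opened cup 2, so this case is ruled out; weight (1/2)·0 = 0.
If it is under cup 3 (prior 1/4): the dealer has 2 equally likely choices, so probability 1/2; weight (1/4)·(1/2) = 1/8.
The weights sum to 3/8.
So P(the pea under cup 3 | the dealer opened cup 2) = (1/8) / (3/8) = 1/3.

1/3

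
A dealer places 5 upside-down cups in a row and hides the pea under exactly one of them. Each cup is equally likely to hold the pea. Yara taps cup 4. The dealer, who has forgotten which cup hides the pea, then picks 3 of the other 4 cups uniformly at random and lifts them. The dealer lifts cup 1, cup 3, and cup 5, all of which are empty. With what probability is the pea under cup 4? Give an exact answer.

1/2

Consider each possible location of the pea in turn.
If it is under any of cups 1, 3, and 5 (prior 1/5 each): that cup was opened and seen not to hold the prize — ruled out; weight (1/5)·0 = 0 each.
If it is under either of cups 2 and 4 (prior 1/5 each): the dealer picks exactly this set with probability 1/4 regardless, and none is the prize; weight (1/5)·(1/4) = 1/20 each.
The weights sum to 1/10.
So P(the pea under cup 4 | the dealer opened cup 1, cup 3, and cup 5) = (1/20) / (1/10) = 1/2.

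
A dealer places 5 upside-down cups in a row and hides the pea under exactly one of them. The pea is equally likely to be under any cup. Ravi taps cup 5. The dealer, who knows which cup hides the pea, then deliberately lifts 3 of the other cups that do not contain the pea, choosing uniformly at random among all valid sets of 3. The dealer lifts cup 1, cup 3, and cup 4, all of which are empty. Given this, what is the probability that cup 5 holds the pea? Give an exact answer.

1/5

Apply Bayes' rule, conditioning on where the pea actually is.
If it is under any of cups 1, 3, and 4 (prior 1/5 each): that cup was opened and seen not to hold the prize — ruled out; weight (1/5)·0 = 0 each.
If it is under cup 2 (prior 1/5): the dealer has no choice, probability 1; weight (1/5)·1 = 1/5.
If it is under cup 5 (prior 1/5): the dealer has 4 equally likely choices, so probability 1/4; weight (1/5)·(1/4) = 1/20.
The weights sum to 1/4.
So P(the pea under cup 5 | the dealer opened cup 1, cup 3, and cup 4) = (1/20) / (1/4) = 1/5.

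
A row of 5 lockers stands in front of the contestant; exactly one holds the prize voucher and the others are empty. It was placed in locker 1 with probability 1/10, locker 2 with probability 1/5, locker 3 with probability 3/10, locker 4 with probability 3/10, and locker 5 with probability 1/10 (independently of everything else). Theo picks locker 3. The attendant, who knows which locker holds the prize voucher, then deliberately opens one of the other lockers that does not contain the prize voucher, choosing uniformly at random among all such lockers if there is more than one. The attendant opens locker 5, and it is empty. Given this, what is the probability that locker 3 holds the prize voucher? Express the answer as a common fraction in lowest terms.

Consider each possible location of the prize voucher in turn.
If it is in locker 1 (prior 1/10): the attendant has 3 equally likely choices, so probability 1/3; weight (1/10)·(1/3) = 1/30.
If it is in locker 2 (prior 1/5): the attendant has 3 equally likely choices, so probability 1/3; weight (1/5)·(1/3) = 1/15.
If it is in locker 3 (prior 3/10): the attendant has 4 equally likely choices, so probability 1/4; weight (3/10)·(1/4) = 3/40.
If it is in locker 4 (prior 3/10): the attendant has 3 equally likely choices, so probability 1/3; weight (3/10)·(1/3) = 1/10.
If it is in locker 5 (prior 1/10): the attendant opened locker 5, so this case is ruled out; weight (1/10)·0 = 0.
The weights sum to 11/40.
So P(the prize voucher in locker 3 | the attendant opened locker 5) = (3/40) / (11/40) = 3/11.

3/11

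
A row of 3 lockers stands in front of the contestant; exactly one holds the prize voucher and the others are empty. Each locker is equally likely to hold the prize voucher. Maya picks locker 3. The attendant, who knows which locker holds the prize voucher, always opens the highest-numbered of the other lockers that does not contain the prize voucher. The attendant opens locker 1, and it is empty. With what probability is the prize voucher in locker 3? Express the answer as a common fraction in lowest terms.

0

Apply Bayes' rule, conditioning on where the prize voucher actually is.
If it is in locker 1 (prior 1/3): the attendant opened locker 1, so this case is ruled out; weight (1/3)·0 = 0.
If it is in locker 2 (prior 1/3): locker 1 is the highest-numbered option available, probability 1; weight (1/3)·1 = 1/3.
If it is in locker 3 (prior 1/3): the attendant would have opened locker 2 instead, probability 0; weight (1/3)·0 = 0.
The weights sum to 1/3.
So P(the prize voucher in locker 3 | the attendant opened locker 1) = 0 / (1/3) = 0.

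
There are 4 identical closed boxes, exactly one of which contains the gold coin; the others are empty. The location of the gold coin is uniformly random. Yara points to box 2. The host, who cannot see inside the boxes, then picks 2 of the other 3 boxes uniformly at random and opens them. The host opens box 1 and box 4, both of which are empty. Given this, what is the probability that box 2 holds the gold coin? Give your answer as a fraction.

1/2

Apply Bayes' rule, conditioning on where the gold coin actually is.
If it is in either of boxes 1 and 4 (prior 1/4 each): that box was opened and seen not to hold the prize — ruled out; weight (1/4)·0 = 0 each.
If it is in either of boxes 2 and 3 (prior 1/4 each): the host picks exactly this set with probability 1/3 regardless, and none is the prize; weight (1/4)·(1/3) = 1/12 each.
The weights sum to 1/6.
So P(the gold coin in box 2 | the host opened box 1 and box 4) = (1/12) / (1/6) = 1/2.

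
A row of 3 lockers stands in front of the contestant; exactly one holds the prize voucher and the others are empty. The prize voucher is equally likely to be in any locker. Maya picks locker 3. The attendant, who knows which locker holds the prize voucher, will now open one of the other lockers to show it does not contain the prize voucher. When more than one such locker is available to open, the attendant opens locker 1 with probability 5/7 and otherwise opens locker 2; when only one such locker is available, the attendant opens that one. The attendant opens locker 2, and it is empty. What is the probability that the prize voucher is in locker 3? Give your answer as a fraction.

Apply Bayes' rule, conditioning on where the prize voucher actually is.
If it is in locker 1 (prior 1/3): only locker 2 is available, probability 1; weight (1/3)·1 = 1/3.
If it is in locker 2 (prior 1/3): the attendant opened locker 2, so this case is ruled out; weight (1/3)·0 = 0.
If it is in locker 3 (prior 1/3): locker 1 is available but not opened, probability 2/7; weight (1/3)·(2/7) = 2/21.
The weights sum to 3/7.
So P(the prize voucher in locker 3 | the attendant opened locker 2) = (2/21) / (3/7) = 2/9.

2/9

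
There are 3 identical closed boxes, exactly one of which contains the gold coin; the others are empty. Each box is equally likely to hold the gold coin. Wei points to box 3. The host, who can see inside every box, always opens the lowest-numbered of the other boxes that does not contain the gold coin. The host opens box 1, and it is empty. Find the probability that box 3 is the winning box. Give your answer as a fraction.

Condition on the true location of the gold coin.
If it is in box 1 (prior 1/3): the host opened box 1, so this case is ruled out; weight (1/3)·0 = 0.
If it is in either of boxes 2 and 3 (prior 1/3 each): box 1 is the lowest-numbered option available, probability 1; weight (1/3)·1 = 1/3 each.
The weights sum to 2/3.
So P(the gold coin in box 3 | the host opened box 1) = (1/3) / (2/3) = 1/2.

1/2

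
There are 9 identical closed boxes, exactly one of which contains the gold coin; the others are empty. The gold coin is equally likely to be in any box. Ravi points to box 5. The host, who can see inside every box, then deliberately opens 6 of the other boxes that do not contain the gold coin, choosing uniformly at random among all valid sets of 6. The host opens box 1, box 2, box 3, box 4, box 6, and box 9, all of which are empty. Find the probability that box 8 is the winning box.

Consider each possible location of the gold coin in turn.
If it is in any of boxes 1, 2, 3, 4, 6, and 9 (prior 1/9 each): that box was opened and seen not to hold the prize — ruled out; weight (1/9)·0 = 0 each.
If it is in box 5 (prior 1/9): the host has 28 equally likely choices, so probability 1/28; weight (1/9)·(1/28) = 1/252.
If it is in either of boxes 7 and 8 (prior 1/9 each): the host has 7 equally likely choices, so probability 1/7; weight (1/9)·(1/7) = 1/63 each.
The weights sum to 1/28.
So P(the gold coin in box 8 | the host opened box 1, box 2, box 3, box 4, box 6, and box 9) = (1/63) / (1/28) = 4/9.

4/9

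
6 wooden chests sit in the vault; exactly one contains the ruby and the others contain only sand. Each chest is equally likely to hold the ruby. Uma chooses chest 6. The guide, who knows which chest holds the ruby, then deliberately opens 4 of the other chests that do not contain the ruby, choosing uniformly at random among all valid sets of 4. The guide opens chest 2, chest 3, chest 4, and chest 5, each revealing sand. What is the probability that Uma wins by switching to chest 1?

Apply Bayes' rule, conditioning on where the ruby actually is.
If it is in chest 1 (prior 1/6): the guide has no choice, probability 1; weight (1/6)·1 = 1/6.
If it is in any of chests 2, 3, 4, and 5 (prior 1/6 each): that chest was opened and seen not to hold the prize — ruled out; weight (1/6)·0 = 0 each.
If it is in chest 6 (prior 1/6): the guide has 5 equally likely choices, so probability 1/5; weight (1/6)·(1/5) = 1/30.
The weights sum to 1/5.
So P(the ruby in chest 1 | the guide opened chest 2, chest 3, chest 4, and chest 5) = (1/6) / (1/5) = 5/6.

5/6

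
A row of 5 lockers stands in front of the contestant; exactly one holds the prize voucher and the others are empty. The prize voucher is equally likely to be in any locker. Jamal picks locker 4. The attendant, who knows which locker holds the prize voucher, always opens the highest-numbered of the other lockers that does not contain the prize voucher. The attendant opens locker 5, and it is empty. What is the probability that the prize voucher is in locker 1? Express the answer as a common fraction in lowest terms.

1/4

Condition on the true location of the prize voucher.
If it is in any of lockers 1, 2, 3, and 4 (prior 1/5 each): locker 5 is the highest-numbered option available, probability 1; weight (1/5)·1 = 1/5 each.
If it is in locker 5 (prior 1/5): the attendant opened locker 5, so this case is ruled out; weight (1/5)·0 = 0.
The weights sum to 4/5.
So P(the prize voucher in locker 1 | the attendant opened locker 5) = (1/5) / (4/5) = 1/4.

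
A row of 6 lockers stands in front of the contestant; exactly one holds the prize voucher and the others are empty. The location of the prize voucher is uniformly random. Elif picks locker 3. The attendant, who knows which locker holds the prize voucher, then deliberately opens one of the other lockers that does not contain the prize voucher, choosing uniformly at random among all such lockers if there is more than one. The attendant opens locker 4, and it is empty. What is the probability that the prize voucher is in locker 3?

Consider each possible location of the prize voucher in turn.
If it is in any of lockers 1, 2, 5, and 6 (prior 1/6 each): the attendant has 4 equally likely choices, so probability 1/4; weight (1/6)·(1/4) = 1/24 each.
If it is in locker 3 (prior 1/6): the attendant has 5 equally likely choices, so probability 1/5; weight (1/6)·(1/5) = 1/30.
If it is in locker 4 (prior 1/6): the attendant opened locker 4, so this case is ruled out; weight (1/6)·0 = 0.
The weights sum to 1/5.
So P(the prize voucher in locker 3 | the attendant opened locker 4) = (1/30) / (1/5) = 1/6.

1/6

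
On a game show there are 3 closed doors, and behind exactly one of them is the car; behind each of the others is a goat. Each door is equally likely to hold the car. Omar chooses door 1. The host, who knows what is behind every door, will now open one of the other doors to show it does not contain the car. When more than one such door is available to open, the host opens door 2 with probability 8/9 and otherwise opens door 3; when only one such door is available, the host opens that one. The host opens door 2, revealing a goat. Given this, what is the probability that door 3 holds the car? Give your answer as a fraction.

9/17

Consider each possible location of the car in turn.
If it is behind door 1 (prior 1/3): door 2 is available, opened with probability 8/9; weight (1/3)·(8/9) = 8/27.
If it is behind door 2 (prior 1/3): the host opened door 2, so this case is ruled out; weight (1/3)·0 = 0.
If it is behind door 3 (prior 1/3): only door 2 is available, probability 1; weight (1/3)·1 = 1/3.
The weights sum to 17/27.
So P(the car behind door 3 | the host opened door 2) = (1/3) / (17/27) = 9/17.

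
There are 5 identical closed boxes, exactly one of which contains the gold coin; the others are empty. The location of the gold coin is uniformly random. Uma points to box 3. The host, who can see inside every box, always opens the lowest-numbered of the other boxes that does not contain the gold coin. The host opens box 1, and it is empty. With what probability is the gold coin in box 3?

Consider each possible location of the gold coin in turn.
If it is in box 1 (prior 1/5): the host opened box 1, so this case is ruled out; weight (1/5)·0 = 0.
If it is in any of boxes 2, 3, 4, and 5 (prior 1/5 each): box 1 is the lowest-numbered option available, probability 1; weight (1/5)·1 = 1/5 each.
The weights sum to 4/5.
So P(the gold coin in box 3 | the host opened box 1) = (1/5) / (4/5) = 1/4.

1/4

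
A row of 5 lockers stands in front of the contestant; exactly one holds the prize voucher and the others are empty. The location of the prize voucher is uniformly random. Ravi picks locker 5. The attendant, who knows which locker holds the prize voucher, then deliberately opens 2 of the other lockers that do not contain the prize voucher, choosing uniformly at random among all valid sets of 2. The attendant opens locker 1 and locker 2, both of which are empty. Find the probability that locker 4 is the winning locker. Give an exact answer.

2/5

Condition on the true location of the prize voucher.
If it is in either of lockers 1 and 2 (prior 1/5 each): that locker was opened and seen not to hold the prize — ruled out; weight (1/5)·0 = 0 each.
If it is in either of lockers 3 and 4 (prior 1/5 each): the attendant has 3 equally likely choices, so probability 1/3; weight (1/5)·(1/3) = 1/15 each.
If it is in locker 5 (prior 1/5): the attendant has 6 equally likely choices, so probability 1/6; weight (1/5)·(1/6) = 1/30.
The weights sum to 1/6.
So P(the prize voucher in locker 4 | the attendant opened locker 1 and locker 2) = (1/15) / (1/6) = 2/5.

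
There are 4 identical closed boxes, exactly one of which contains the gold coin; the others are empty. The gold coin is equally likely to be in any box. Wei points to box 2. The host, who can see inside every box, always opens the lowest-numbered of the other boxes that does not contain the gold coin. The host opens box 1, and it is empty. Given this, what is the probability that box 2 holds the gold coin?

Apply Bayes' rule, conditioning on where the gold coin actually is.
If it is in box 1 (prior 1/4): the host opened box 1, so this case is ruled out; weight (1/4)·0 = 0.
If it is in any of boxes 2, 3, and 4 (prior 1/4 each): box 1 is the lowest-numbered option available, probability 1; weight (1/4)·1 = 1/4 each.
The weights sum to 3/4.
So P(the gold coin in box 2 | the host opened box 1) = (1/4) / (3/4) = 1/3.

1/3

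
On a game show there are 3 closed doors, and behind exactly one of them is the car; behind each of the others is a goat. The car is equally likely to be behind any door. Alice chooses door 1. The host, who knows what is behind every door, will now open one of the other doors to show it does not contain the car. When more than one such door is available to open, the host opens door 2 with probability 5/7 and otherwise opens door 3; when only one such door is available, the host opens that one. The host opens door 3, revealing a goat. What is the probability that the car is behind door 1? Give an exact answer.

2/9

Condition on the true location of the car.
If it is behind door 1 (prior 1/3): door 2 is available but not opened, probability 2/7; weight (1/3)·(2/7) = 2/21.
If it is behind door 2 (prior 1/3): only door 3 is available, probability 1; weight (1/3)·1 = 1/3.
If it is behind door 3 (prior 1/3): the host opened door 3, so this case is ruled out; weight (1/3)·0 = 0.
The weights sum to 3/7.
So P(the car behind door 1 | the host opened door 3) = (2/21) / (3/7) = 2/9.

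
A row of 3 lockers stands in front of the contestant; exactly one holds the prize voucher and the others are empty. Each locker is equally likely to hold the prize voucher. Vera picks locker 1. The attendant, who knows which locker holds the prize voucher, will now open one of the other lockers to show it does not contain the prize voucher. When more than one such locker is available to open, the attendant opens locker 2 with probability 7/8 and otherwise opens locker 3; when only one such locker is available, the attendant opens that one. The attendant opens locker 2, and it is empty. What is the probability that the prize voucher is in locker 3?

Consider each possible location of the prize voucher in turn.
If it is in locker 1 (prior 1/3): locker 2 is available, opened with probability 7/8; weight (1/3)·(7/8) = 7/24.
If it is in locker 2 (prior 1/3): the attendant opened locker 2, so this case is ruled out; weight (1/3)·0 = 0.
If it is in locker 3 (prior 1/3): only locker 2 is available, probability 1; weight (1/3)·1 = 1/3.
The weights sum to 5/8.
So P(the prize voucher in locker 3 | the attendant opened locker 2) = (1/3) / (5/8) = 8/15.

8/15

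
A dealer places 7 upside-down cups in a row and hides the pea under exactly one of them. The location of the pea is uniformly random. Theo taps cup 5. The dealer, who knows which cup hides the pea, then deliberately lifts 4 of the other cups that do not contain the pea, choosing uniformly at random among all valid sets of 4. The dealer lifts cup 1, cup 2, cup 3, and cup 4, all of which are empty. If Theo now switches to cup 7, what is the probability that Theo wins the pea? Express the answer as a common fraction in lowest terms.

3/7

Consider each possible location of the pea in turn.
If it is under any of cups 1, 2, 3, and 4 (prior 1/7 each): that cup was opened and seen not to hold the prize — ruled out; weight (1/7)·0 = 0 each.
If it is under cup 5 (prior 1/7): the dealer has 15 equally likely choices, so probability 1/15; weight (1/7)·(1/15) = 1/105.
If it is under either of cups 6 and 7 (prior 1/7 each): the dealer has 5 equally likely choices, so probability 1/5; weight (1/7)·(1/5) = 1/35 each.
The weights sum to 1/15.
So P(the pea under cup 7 | the dealer opened cup 1, cup 2, cup 3, and cup 4) = (1/35) / (1/15) = 3/7.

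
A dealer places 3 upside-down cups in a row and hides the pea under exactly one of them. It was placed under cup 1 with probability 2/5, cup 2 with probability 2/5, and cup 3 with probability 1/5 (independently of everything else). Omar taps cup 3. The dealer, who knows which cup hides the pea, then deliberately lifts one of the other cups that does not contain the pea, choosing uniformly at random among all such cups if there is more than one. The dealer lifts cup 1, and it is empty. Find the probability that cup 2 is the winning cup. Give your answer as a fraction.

Condition on the true location of the pea.
If it is under cup 1 (prior 2/5): the dealer opened cup 1, so this case is ruled out; weight (2/5)·0 = 0.
If it is under cup 2 (prior 2/5): the dealer has no choice, probability 1; weight (2/5)·1 = 2/5.
If it is under cup 3 (prior 1/5): the dealer has 2 equally likely choices, so probability 1/2; weight (1/5)·(1/2) = 1/10.
The weights sum to 1/2.
So P(the pea under cup 2 | the dealer opened cup 1) = (2/5) / (1/2) = 4/5.

4/5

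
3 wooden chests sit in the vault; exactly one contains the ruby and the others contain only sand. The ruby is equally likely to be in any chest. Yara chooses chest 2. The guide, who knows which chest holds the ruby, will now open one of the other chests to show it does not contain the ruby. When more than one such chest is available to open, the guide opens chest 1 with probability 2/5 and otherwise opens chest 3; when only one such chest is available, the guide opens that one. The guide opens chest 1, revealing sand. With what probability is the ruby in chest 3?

5/7

Consider each possible location of the ruby in turn.
If it is in chest 1 (prior 1/3): the guide opened chest 1, so this case is ruled out; weight (1/3)·0 = 0.
If it is in chest 2 (prior 1/3): chest 1 is available, opened with probability 2/5; weight (1/3)·(2/5) = 2/15.
If it is in chest 3 (prior 1/3): only chest 1 is available, probability 1; weight (1/3)·1 = 1/3.
The weights sum to 7/15.
So P(the ruby in chest 3 | the guide opened chest 1) = (1/3) / (7/15) = 5/7.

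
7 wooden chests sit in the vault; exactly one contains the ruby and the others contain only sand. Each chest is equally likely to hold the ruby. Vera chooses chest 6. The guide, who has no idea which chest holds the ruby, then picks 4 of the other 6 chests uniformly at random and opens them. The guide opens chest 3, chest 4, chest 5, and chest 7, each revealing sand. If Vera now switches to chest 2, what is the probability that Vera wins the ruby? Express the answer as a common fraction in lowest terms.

Because the guide chose which chests to open without knowing where the ruby is, the choice is independent of the prize location. Learning that none of the 4 opened chests holds the ruby simply rules out those 4 locations and leaves the remaining 3 chests still equally likely by symmetry.
So P(the ruby in chest 2) = 1/3.

1/3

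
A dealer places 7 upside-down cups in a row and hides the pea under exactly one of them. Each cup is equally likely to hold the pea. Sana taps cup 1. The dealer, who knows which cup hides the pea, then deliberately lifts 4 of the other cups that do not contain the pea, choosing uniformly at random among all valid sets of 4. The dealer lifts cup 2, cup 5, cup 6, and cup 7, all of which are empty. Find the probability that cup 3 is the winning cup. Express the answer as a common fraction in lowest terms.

Apply Bayes' rule, conditioning on where the pea actually is.
If it is under cup 1 (prior 1/7): the dealer has 15 equally likely choices, so probability 1/15; weight (1/7)·(1/15) = 1/105.
If it is under any of cups 2, 5, 6, and 7 (prior 1/7 each): that cup was opened and seen not to hold the prize — ruled out; weight (1/7)·0 = 0 each.
If it is under either of cups 3 and 4 (prior 1/7 each): the dealer has 5 equally likely choices, so probability 1/5; weight (1/7)·(1/5) = 1/35 each.
The weights sum to 1/15.
So P(the pea under cup 3 | the dealer opened cup 2, cup 5, cup 6, and cup 7) = (1/35) / (1/15) = 3/7.

3/7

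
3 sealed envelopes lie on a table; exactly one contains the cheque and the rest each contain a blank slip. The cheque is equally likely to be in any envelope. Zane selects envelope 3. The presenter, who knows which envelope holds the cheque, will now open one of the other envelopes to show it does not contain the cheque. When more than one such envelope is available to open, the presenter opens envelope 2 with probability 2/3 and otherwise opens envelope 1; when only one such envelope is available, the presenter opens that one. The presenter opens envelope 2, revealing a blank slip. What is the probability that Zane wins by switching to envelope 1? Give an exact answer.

3/5

Condition on the true location of the cheque.
If it is in envelope 1 (prior 1/3): only envelope 2 is available, probability 1; weight (1/3)·1 = 1/3.
If it is in envelope 2 (prior 1/3): the presenter opened envelope 2, so this case is ruled out; weight (1/3)·0 = 0.
If it is in envelope 3 (prior 1/3): envelope 2 is available, opened with probability 2/3; weight (1/3)·(2/3) = 2/9.
The weights sum to 5/9.
So P(the cheque in envelope 1 | the presenter opened envelope 2) = (1/3) / (5/9) = 3/5.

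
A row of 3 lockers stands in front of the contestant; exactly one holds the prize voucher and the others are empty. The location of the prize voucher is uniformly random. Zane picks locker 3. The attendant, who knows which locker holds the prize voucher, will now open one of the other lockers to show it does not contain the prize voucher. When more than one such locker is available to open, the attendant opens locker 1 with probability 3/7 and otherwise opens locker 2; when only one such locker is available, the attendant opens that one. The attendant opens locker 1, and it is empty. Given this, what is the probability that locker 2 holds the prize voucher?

7/10

Consider each possible location of the prize voucher in turn.
If it is in locker 1 (prior 1/3): the attendant opened locker 1, so this case is ruled out; weight (1/3)·0 = 0.
If it is in locker 2 (prior 1/3): only locker 1 is available, probability 1; weight (1/3)·1 = 1/3.
If it is in locker 3 (prior 1/3): locker 1 is available, opened with probability 3/7; weight (1/3)·(3/7) = 1/7.
The weights sum to 10/21.
So P(the prize voucher in locker 2 | the attendant opened locker 1) = (1/3) / (10/21) = 7/10.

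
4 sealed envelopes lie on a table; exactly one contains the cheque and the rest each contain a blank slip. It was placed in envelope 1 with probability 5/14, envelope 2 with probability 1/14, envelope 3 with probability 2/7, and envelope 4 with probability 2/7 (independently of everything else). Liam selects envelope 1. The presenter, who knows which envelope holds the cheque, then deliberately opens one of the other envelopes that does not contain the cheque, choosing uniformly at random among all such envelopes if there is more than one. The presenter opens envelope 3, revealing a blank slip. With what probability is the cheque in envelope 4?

12/25

Condition on the true location of the cheque.
If it is in envelope 1 (prior 5/14): the presenter has 3 equally likely choices, so probability 1/3; weight (5/14)·(1/3) = 5/42.
If it is in envelope 2 (prior 1/14): the presenter has 2 equally likely choices, so probability 1/2; weight (1/14)·(1/2) = 1/28.
If it is in envelope 3 (prior 2/7): the presenter opened envelope 3, so this case is ruled out; weight (2/7)·0 = 0.
If it is in envelope 4 (prior 2/7): the presenter has 2 equally likely choices, so probability 1/2; weight (2/7)·(1/2) = 1/7.
The weights sum to 25/84.
So P(the cheque in envelope 4 | the presenter opened envelope 3) = (1/7) / (25/84) = 12/25.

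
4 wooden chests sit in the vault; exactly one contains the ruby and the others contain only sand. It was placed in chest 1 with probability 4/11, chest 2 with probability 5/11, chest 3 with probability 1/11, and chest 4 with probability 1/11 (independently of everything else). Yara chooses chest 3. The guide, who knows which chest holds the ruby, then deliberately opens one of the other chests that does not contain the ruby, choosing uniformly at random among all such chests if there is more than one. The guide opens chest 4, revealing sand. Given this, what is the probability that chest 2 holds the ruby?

15/29

Apply Bayes' rule, conditioning on where the ruby actually is.
If it is in chest 1 (prior 4/11): the guide has 2 equally likely choices, so probability 1/2; weight (4/11)·(1/2) = 2/11.
If it is in chest 2 (prior 5/11): the guide has 2 equally likely choices, so probability 1/2; weight (5/11)·(1/2) = 5/22.
If it is in chest 3 (prior 1/11): the guide has 3 equally likely choices, so probability 1/3; weight (1/11)·(1/3) = 1/33.
If it is in chest 4 (prior 1/11): the guide opened chest 4, so this case is ruled out; weight (1/11)·0 = 0.
The weights sum to 29/66.
So P(the ruby in chest 2 | the guide opened chest 4) = (5/22) / (29/66) = 15/29.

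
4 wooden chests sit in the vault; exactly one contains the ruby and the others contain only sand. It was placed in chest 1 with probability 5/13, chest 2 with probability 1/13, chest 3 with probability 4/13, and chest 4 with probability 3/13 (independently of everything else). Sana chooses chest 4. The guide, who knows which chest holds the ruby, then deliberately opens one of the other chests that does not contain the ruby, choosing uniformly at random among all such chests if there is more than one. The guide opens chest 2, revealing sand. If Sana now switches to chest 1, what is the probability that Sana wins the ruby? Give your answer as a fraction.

5/11

Apply Bayes' rule, conditioning on where the ruby actually is.
If it is in chest 1 (prior 5/13): the guide has 2 equally likely choices, so probability 1/2; weight (5/13)·(1/2) = 5/26.
If it is in chest 2 (prior 1/13): the guide opened chest 2, so this case is ruled out; weight (1/13)·0 = 0.
If it is in chest 3 (prior 4/13): the guide has 2 equally likely choices, so probability 1/2; weight (4/13)·(1/2) = 2/13.
If it is in chest 4 (prior 3/13): the guide has 3 equally likely choices, so probability 1/3; weight (3/13)·(1/3) = 1/13.
The weights sum to 11/26.
So P(the ruby in chest 1 | the guide opened chest 2) = (5/26) / (11/26) = 5/11.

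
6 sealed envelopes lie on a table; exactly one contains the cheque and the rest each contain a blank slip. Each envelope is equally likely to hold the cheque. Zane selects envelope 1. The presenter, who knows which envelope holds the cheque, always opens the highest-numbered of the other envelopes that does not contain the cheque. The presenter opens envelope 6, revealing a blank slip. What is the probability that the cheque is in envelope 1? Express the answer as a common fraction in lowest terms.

1/5

Condition on the true location of the cheque.
If it is in any of envelopes 1, 2, 3, 4, and 5 (prior 1/6 each): envelope 6 is the highest-numbered option available, probability 1; weight (1/6)·1 = 1/6 each.
If it is in envelope 6 (prior 1/6): the presenter opened envelope 6, so this case is ruled out; weight (1/6)·0 = 0.
The weights sum to 5/6.
So P(the cheque in envelope 1 | the presenter opened envelope 6) = (1/6) / (5/6) = 1/5.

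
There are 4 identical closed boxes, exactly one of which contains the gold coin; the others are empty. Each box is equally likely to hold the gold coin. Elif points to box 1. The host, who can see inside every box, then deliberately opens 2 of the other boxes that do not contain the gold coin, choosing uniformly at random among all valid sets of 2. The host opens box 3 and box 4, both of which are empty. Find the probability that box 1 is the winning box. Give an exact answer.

Consider each possible location of the gold coin in turn.
If it is in box 1 (prior 1/4): the host has 3 equally likely choices, so probability 1/3; weight (1/4)·(1/3) = 1/12.
If it is in box 2 (prior 1/4): the host has no choice, probability 1; weight (1/4)·1 = 1/4.
If it is in either of boxes 3 and 4 (prior 1/4 each): that box was opened and seen not to hold the prize — ruled out; weight (1/4)·0 = 0 each.
The weights sum to 1/3.
So P(the gold coin in box 1 | the host opened box 3 and box 4) = (1/12) / (1/3) = 1/4.

1/4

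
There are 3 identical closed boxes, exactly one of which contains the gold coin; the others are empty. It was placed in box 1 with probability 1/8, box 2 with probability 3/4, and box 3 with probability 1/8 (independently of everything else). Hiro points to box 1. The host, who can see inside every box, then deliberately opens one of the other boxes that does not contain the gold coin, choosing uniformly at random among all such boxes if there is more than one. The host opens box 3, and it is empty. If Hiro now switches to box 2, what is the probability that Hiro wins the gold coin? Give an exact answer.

12/13

Apply Bayes' rule, conditioning on where the gold coin actually is.
If it is in box 1 (prior 1/8): the host has 2 equally likely choices, so probability 1/2; weight (1/8)·(1/2) = 1/16.
If it is in box 2 (prior 3/4): the host has no choice, probability 1; weight (3/4)·1 = 3/4.
If it is in box 3 (prior 1/8): the host opened box 3, so this case is ruled out; weight (1/8)·0 = 0.
The weights sum to 13/16.
So P(the gold coin in box 2 | the host opened box 3) = (3/4) / (13/16) = 12/13.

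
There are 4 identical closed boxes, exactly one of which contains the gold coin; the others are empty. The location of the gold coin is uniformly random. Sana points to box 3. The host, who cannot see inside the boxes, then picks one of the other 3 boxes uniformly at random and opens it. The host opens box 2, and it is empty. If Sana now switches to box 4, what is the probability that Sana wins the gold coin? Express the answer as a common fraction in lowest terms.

Condition on the true location of the gold coin.
If it is in any of boxes 1, 3, and 4 (prior 1/4 each): the host picks box 2 with probability 1/3 regardless, and it is not the prize; weight (1/4)·(1/3) = 1/12 each.
If it is in box 2 (prior 1/4): the host opened box 2, so this case is ruled out; weight (1/4)·0 = 0.
The weights sum to 1/4.
So P(the gold coin in box 4 | the host opened box 2) = (1/12) / (1/4) = 1/3.

1/3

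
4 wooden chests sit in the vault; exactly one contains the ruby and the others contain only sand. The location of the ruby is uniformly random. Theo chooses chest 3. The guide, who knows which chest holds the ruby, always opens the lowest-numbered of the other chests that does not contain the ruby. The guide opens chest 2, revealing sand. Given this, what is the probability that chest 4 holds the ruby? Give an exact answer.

Condition on the true location of the ruby.
If it is in chest 1 (prior 1/4): chest 2 is the lowest-numbered option available, probability 1; weight (1/4)·1 = 1/4.
If it is in chest 2 (prior 1/4): the guide opened chest 2, so this case is ruled out; weight (1/4)·0 = 0.
If it is in either of chests 3 and 4 (prior 1/4 each): the guide would have opened chest 1 instead, probability 0; weight (1/4)·0 = 0 each.
The weights sum to 1/4.
So P(the ruby in chest 4 | the guide opened chest 2) = 0 / (1/4) = 0.

0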